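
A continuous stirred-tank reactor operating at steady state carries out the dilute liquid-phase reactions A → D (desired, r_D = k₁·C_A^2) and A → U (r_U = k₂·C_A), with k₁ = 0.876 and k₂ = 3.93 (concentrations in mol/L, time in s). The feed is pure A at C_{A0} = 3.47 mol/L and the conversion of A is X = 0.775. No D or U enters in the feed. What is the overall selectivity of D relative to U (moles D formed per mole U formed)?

0.174

Exit C_A = C_{A0}(1−X) = 3.47×0.225 = 0.7807 mol/L.
A CSTR operates uniformly at the exit composition, giving r_D = 0.5340 and r_U = 3.068 (each k·C_A^n at C_A = 0.7807).
Overall selectivity = C_D/C_U = r_Dτ/(r_Uτ) = r_D/r_U = 0.174.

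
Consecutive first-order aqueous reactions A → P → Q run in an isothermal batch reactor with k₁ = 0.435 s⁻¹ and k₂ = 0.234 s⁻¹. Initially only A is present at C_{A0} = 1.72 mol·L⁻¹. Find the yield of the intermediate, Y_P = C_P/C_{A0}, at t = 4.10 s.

For first-order series with pure A initially, C_P(t) = k₁C_{A0}/(k₂−k₁)·(e^(−k₁t) − e^(−k₂t)).
e^(−k₁t) = e^(−0.435×4.10) = e^(−1.783) = 0.1680; e^(−k₂t) = e^(−0.9594) = 0.3831.
C_P = 0.435×1.72/(0.234−0.435) × (0.1680−0.3831) = (-3.722)×(-0.2151) = 0.8006 mol·L⁻¹.
Y_P = C_P/C_{A0} = 0.8006/1.72 = 0.465.

0.465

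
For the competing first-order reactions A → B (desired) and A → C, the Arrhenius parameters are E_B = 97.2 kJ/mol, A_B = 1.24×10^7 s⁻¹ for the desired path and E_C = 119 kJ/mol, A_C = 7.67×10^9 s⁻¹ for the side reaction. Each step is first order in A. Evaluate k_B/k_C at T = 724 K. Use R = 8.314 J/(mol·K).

0.0605

k_B/k_C = (A_B/A_C)·exp[−(E_B−E_C)/(RT)] = (A_B/A_C)·exp[(E_C−E_B)/(RT)].
(E_C−E_B)/(RT) = (119−97.2)×10³/(8.314×724) = 21800/6019 = 3.622.
k_B/k_C = (1.24×10^7/7.67×10^9)·exp(3.622) = 0.001617 × 37.40 = 0.0605.
Since E_B < E_C, lowering the temperature improves selectivity toward B.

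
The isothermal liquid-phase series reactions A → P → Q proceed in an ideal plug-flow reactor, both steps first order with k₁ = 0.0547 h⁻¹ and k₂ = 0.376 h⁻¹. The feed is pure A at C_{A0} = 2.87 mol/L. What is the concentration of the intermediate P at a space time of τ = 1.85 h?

0.198 mol/L

For first-order series with pure A initially, C_P(τ) = k₁C_{A0}/(k₂−k₁)·(e^(−k₁τ) − e^(−k₂τ)).
e^(−k₁τ) = e^(−0.0547×1.85) = e^(−0.1012) = 0.9038; e^(−k₂τ) = e^(−0.6956) = 0.4988.
C_P = 0.0547×2.87/(0.376−0.0547) × (0.9038−0.4988) = 0.4886×0.4050 = 0.1979 mol/L.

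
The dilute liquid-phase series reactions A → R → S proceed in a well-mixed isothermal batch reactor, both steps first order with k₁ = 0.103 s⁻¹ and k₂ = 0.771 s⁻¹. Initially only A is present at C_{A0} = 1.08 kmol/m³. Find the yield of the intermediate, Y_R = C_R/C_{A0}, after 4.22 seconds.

For first-order series with pure A initially, C_R(t) = k₁C_{A0}/(k₂−k₁)·(e^(−k₁t) − e^(−k₂t)).
e^(−k₁t) = e^(−0.103×4.22) = e^(−0.4347) = 0.6475; e^(−k₂t) = e^(−3.254) = 0.03863.
C_R = 0.103×1.08/(0.771−0.103) × (0.6475−0.03863) = 0.1665×0.6089 = 0.1014 kmol/m³.
Y_R = C_R/C_{A0} = 0.1014/1.08 = 0.0939.

0.0939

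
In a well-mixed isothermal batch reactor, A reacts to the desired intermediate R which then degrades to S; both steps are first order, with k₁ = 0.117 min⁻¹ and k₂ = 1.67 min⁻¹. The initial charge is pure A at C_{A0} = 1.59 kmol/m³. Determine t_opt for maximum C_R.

1.71 min

For first-order series the maximum of C_R occurs at t_opt = ln(k₂/k₁)/(k₂−k₁).
= ln(1.67/0.117)/(1.67−0.117) = ln(14.27)/1.553 = 2.658/1.553 = 1.71 min.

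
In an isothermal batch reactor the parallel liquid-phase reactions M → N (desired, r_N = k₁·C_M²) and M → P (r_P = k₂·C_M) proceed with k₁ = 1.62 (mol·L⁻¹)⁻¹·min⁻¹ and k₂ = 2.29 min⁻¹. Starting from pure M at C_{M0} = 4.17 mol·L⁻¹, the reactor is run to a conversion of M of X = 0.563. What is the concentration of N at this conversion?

C_M = C_{M0}(1−X) = 1.822 mol·L⁻¹.
Along a PFR/batch, dC_P/dC_M = −r_P/(r_N+r_P) = −k₂/(k₂+k₁·C_M).
Integrating from C_{M0} to C_M: C_P = (2.29/1.62)·ln[(2.29+1.62·4.17)/(2.29+1.62·1.82)] = 1.414·ln(9.045/5.242) = 0.7712 mol·L⁻¹.
Then C_N = (C_{M0}−C_M) − C_P = 2.348 − 0.7712 = 1.577 mol·L⁻¹.

1.58 mol·L⁻¹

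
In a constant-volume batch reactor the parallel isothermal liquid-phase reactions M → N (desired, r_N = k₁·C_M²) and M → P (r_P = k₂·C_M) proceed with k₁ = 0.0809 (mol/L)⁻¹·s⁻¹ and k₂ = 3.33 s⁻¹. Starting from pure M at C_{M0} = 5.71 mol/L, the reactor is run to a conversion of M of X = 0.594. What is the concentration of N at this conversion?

0.300 mol/L

C_M = C_{M0}(1−X) = 2.318 mol/L.
Along a PFR/batch, dC_P/dC_M = −r_P/(r_N+r_P) = −k₂/(k₂+k₁·C_M).
Integrating from C_{M0} to C_M: C_P = (3.33/0.0809)·ln[(3.33+0.0809·5.71)/(3.33+0.0809·2.32)] = 41.16·ln(3.792/3.518) = 3.092 mol/L.
Then C_N = (C_{M0}−C_M) − C_P = 3.392 − 3.092 = 0.2999 mol/L.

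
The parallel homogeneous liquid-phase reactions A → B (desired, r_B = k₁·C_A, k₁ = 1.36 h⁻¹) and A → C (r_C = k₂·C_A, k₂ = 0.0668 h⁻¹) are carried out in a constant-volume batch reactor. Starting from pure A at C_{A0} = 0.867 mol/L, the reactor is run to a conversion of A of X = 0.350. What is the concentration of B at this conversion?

C_A = C_{A0}(1−X) = 0.5635 mol/L.
Both paths are first order in A, so the instantaneous fraction to B is constant: dC_B/d(−C_A) = k₁/(k₁+k₂) = 0.9532.
C_B = 0.9532·(C_{A0}−C_A) = 0.9532×0.3034 = 0.289 mol/L.

0.289 mol/L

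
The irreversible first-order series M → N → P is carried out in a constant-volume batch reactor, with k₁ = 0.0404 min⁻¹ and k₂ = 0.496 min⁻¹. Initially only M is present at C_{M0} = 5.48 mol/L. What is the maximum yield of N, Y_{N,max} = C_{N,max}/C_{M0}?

Evaluating C_N at t_opt = ln(k₂/k₁)/(k₂−k₁) gives C_{N,max}/C_{M0} = (k₁/k₂)^[k₂/(k₂−k₁)].
= (0.0404/0.496)^(0.496/(0.496−0.0404)) = (0.08145)^(1.089) = 0.06521.

0.0652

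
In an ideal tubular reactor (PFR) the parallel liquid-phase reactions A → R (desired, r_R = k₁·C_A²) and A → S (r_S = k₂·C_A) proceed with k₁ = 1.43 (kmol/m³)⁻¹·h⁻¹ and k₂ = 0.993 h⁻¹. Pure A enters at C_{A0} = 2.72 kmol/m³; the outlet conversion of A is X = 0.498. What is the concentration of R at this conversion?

1.00 kmol/m³

C_A = C_{A0}(1−X) = 1.365 kmol/m³.
Along a PFR/batch, dC_S/dC_A = −r_S/(r_R+r_S) = −k₂/(k₂+k₁·C_A).
Integrating from C_{A0} to C_A: C_S = (0.993/1.43)·ln[(0.993+1.43·2.72)/(0.993+1.43·1.37)] = 0.6944·ln(4.883/2.946) = 0.3509 kmol/m³.
Then C_R = (C_{A0}−C_A) − C_S = 1.355 − 0.3509 = 1.004 kmol/m³.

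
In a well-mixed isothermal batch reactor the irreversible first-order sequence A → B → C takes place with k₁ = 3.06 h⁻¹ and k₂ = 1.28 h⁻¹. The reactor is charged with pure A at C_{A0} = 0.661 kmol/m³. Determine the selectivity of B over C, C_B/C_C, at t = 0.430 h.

2.63

The intermediate concentration in a first-order A→B→C sequence is C_B = k₁C_{A0}(e^(−k₁t) − e^(−k₂t))/(k₂−k₁).
e^(−k₁t) = e^(−3.06×0.430) = e^(−1.316) = 0.2683; e^(−k₂t) = e^(−0.5504) = 0.5767.
C_B = 3.06×0.661/(1.28−3.06) × (0.2683−0.5767) = (-1.136)×(-0.3085) = 0.3505 kmol/m³.
C_A = C_{A0}e^(−k₁t) = 0.1773 kmol/m³, so C_C = C_{A0}−C_A−C_B = 0.1332 kmol/m³; C_B/C_C = 2.63.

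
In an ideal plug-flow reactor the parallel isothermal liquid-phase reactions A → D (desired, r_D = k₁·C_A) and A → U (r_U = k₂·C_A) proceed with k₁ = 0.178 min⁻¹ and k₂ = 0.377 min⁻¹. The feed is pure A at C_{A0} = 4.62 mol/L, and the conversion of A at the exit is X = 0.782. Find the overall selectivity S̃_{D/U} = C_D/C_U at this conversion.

C_A = C_{A0}(1−X) = 1.007 mol/L.
Both paths are first order in A, so the instantaneous fraction to D is constant: dC_D/d(−C_A) = k₁/(k₁+k₂) = 0.3207.
C_D = 0.3207·(C_{A0}−C_A) = 0.3207×3.613 = 1.16 mol/L.
C_U = (C_{A0}−C_A)−C_D = 2.454 mol/L; S̃_{D/U} = 1.159/2.454 = 0.472.

0.472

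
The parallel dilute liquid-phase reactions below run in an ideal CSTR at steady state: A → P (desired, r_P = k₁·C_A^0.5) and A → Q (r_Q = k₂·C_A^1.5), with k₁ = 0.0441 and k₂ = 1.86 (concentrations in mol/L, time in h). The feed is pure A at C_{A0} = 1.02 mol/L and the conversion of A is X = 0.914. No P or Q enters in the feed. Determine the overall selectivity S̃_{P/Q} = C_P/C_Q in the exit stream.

Exit C_A = C_{A0}(1−X) = 1.02×0.0860 = 0.08772 mol/L.
In a CSTR the entire volume is at exit conditions, so r_P = 0.0441×0.08772^0.5 = 0.01306 and r_Q = 1.86×0.08772^1.5 = 0.04832.
Overall selectivity = C_P/C_Q = r_Pτ/(r_Qτ) = r_P/r_Q = 0.270.

0.270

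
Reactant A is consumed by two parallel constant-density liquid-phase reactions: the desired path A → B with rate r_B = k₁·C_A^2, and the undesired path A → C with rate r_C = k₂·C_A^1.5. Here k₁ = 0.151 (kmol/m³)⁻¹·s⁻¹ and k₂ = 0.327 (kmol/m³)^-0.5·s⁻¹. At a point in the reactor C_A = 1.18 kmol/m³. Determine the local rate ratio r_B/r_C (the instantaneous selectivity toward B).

S_{B/C} = r_B/r_C = (k₁·C_A^2)/(k₂·C_A^1.5) = (k₁/k₂)·C_A^0.5.
= (0.151×1.180^2) / (0.327×1.180^1.5) = 0.2103/0.4192 = 0.502.
Since the desired path is higher order in A, keeping C_A high (PFR or concentrated feed) favours B.

0.502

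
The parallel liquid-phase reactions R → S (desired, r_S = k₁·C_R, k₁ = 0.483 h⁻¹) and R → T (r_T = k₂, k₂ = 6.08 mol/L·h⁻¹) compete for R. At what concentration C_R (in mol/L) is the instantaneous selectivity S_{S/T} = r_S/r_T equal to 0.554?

S_{S/T} = (k₁/k₂)·C_R ⇒ C_R = S·k₂/k₁.
= 0.554×6.08/0.483 = 6.97 mol/L.

6.97 mol/L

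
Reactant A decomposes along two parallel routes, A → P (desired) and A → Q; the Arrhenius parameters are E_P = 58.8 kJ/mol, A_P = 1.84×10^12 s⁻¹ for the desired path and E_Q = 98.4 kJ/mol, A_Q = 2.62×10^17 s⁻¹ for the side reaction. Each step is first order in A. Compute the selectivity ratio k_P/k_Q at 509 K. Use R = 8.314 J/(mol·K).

0.0814

k_P/k_Q = (A_P/A_Q)·exp[−(E_P−E_Q)/(RT)] = (A_P/A_Q)·exp[(E_Q−E_P)/(RT)].
(E_Q−E_P)/(RT) = (98.4−58.8)×10³/(8.314×509) = 39600/4232 = 9.358.
k_P/k_Q = (1.84×10^12/2.62×10^17)·exp(9.358) = 7.023×10^-6 × 11587 = 0.0814.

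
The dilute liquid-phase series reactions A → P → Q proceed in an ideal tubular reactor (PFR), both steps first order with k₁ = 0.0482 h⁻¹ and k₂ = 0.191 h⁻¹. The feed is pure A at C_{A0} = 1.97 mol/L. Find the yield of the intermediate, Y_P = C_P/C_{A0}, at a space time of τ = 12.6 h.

0.153

For first-order series with pure A initially, C_P(τ) = k₁C_{A0}/(k₂−k₁)·(e^(−k₁τ) − e^(−k₂τ)).
e^(−k₁τ) = e^(−0.0482×12.6) = e^(−0.6073) = 0.5448; e^(−k₂τ) = e^(−2.407) = 0.09012.
C_P = 0.0482×1.97/(0.191−0.0482) × (0.5448−0.09012) = 0.6649×0.4547 = 0.3023 mol/L.
Y_P = C_P/C_{A0} = 0.3023/1.97 = 0.153.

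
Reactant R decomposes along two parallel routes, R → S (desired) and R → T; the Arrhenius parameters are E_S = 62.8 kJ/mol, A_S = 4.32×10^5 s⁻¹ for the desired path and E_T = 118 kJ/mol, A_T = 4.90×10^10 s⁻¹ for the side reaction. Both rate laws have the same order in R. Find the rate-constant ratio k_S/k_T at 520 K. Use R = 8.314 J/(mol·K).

3.09

Since both paths have the same order in R, the concentration cancels and S_{S/T} = k_S/k_T = (A_S/A_T)·exp[(E_T−E_S)/(RT)].
(E_T−E_S)/(RT) = (118−62.8)×10³/(8.314×520) = 55200/4323 = 12.77.
k_S/k_T = (4.32×10^5/4.90×10^10)·exp(12.77) = 8.816×10^-6 × 3.508×10^5 = 3.09.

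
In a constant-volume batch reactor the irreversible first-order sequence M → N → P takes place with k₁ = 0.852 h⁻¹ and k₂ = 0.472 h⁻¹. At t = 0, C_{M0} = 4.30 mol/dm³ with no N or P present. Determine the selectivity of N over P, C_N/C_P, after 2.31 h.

For first-order series with pure M initially, C_N(t) = k₁C_{M0}/(k₂−k₁)·(e^(−k₁t) − e^(−k₂t)).
e^(−k₁t) = e^(−0.852×2.31) = e^(−1.968) = 0.1397; e^(−k₂t) = e^(−1.090) = 0.3361.
C_N = 0.852×4.30/(0.472−0.852) × (0.1397−0.3361) = (-9.641)×(-0.1964) = 1.893 mol/dm³.
C_M = C_{M0}e^(−k₁t) = 0.6008 mol/dm³, so C_P = C_{M0}−C_M−C_N = 1.806 mol/dm³; C_N/C_P = 1.05.

1.05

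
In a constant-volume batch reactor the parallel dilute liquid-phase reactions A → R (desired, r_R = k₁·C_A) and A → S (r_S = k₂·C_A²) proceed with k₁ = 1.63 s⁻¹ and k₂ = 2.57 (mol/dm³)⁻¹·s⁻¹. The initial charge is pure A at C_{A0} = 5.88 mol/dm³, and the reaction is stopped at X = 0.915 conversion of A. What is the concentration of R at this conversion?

C_A = C_{A0}(1−X) = 0.4998 mol/dm³.
Along a PFR/batch, dC_R/dC_A = −r_R/(r_R+r_S) = −k₁/(k₁+k₂·C_A).
Integrating from C_{A0} to C_A: C_R = (1.63/2.57)·ln[(1.63+2.57·5.88)/(1.63+2.57·0.500)] = 0.6342·ln(16.74/2.914) = 1.109 mol/dm³.

1.11 mol/dm³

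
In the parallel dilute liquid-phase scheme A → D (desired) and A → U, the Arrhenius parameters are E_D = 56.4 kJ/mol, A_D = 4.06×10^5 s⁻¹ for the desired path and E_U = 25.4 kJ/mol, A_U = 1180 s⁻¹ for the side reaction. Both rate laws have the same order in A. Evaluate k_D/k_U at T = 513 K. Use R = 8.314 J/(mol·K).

Since both paths have the same order in A, the concentration cancels and S_{D/U} = k_D/k_U = (A_D/A_U)·exp[(E_U−E_D)/(RT)].
(E_U−E_D)/(RT) = (25.4−56.4)×10³/(8.314×513) = -31000/4265 = -7.268.
k_D/k_U = (4.06×10^5/1180)·exp(-7.268) = 344.1 × 6.973×10^-4 = 0.240.
Since E_D > E_U, raising the temperature improves selectivity toward D.

0.240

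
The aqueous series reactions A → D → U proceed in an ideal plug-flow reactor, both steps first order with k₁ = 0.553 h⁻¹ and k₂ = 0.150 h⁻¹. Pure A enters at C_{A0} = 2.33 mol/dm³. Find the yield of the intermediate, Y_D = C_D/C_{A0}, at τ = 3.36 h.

0.615

Solving the coupled first-order balances gives C_D(τ) = [k₁/(k₂−k₁)]·C_{A0}·(e^(−k₁τ) − e^(−k₂τ)).
e^(−k₁τ) = e^(−0.553×3.36) = e^(−1.858) = 0.1560; e^(−k₂τ) = e^(−0.5040) = 0.6041.
C_D = 0.553×2.33/(0.150−0.553) × (0.1560−0.6041) = (-3.197)×(-0.4481) = 1.433 mol/dm³.
Y_D = C_D/C_{A0} = 1.433/2.33 = 0.615.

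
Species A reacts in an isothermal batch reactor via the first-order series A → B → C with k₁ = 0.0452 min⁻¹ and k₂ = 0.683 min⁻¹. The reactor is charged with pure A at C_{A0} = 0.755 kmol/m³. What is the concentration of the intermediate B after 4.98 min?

0.0409 kmol/m³

Solving the coupled first-order balances gives C_B(t) = [k₁/(k₂−k₁)]·C_{A0}·(e^(−k₁t) − e^(−k₂t)).
e^(−k₁t) = e^(−0.0452×4.98) = e^(−0.2251) = 0.7984; e^(−k₂t) = e^(−3.401) = 0.03333.
C_B = 0.0452×0.755/(0.683−0.0452) × (0.7984−0.03333) = 0.05351×0.7651 = 0.04094 kmol/m³.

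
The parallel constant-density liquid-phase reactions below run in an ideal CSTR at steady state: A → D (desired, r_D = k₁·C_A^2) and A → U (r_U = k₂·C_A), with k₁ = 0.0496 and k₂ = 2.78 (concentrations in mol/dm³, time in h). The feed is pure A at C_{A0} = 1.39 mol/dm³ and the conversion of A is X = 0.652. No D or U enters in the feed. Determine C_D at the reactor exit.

0.00775 mol/dm³

Exit C_A = C_{A0}(1−X) = 1.39×0.348 = 0.4837 mol/dm³.
In a CSTR the entire volume is at exit conditions, so r_D = 0.0496×0.4837^2 = 0.01161 and r_U = 2.78×0.4837 = 1.345.
Fraction of consumed A going to D: r_D/(r_D+r_U) = 0.008557.
C_D = 0.008557·C_{A0}·X = 0.008557×1.39×0.652 = 0.00775 mol/dm³.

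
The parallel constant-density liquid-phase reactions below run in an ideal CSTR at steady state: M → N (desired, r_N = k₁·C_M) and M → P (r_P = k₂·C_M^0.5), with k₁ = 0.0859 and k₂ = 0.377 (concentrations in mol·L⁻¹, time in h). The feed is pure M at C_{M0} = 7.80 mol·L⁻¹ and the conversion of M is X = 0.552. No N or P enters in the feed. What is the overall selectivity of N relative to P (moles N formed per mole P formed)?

Exit C_M = C_{M0}(1−X) = 7.80×0.448 = 3.494 mol·L⁻¹.
A CSTR operates uniformly at the exit composition, giving r_N = 0.3002 and r_P = 0.7047 (each k·C_M^n at C_M = 3.494).
Overall selectivity = C_N/C_P = r_Nτ/(r_Pτ) = r_N/r_P = 0.426.

0.426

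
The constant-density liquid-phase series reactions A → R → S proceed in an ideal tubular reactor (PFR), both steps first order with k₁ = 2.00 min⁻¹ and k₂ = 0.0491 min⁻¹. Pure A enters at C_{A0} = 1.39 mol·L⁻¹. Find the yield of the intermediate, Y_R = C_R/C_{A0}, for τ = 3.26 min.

Solving the coupled first-order balances gives C_R(τ) = [k₁/(k₂−k₁)]·C_{A0}·(e^(−k₁τ) − e^(−k₂τ)).
e^(−k₁τ) = e^(−2.00×3.26) = e^(−6.520) = 0.001474; e^(−k₂τ) = e^(−0.1601) = 0.8521.
C_R = 2.00×1.39/(0.0491−2.00) × (0.001474−0.8521) = (-1.425)×(-0.8506) = 1.212 mol·L⁻¹.
Y_R = C_R/C_{A0} = 1.212/1.39 = 0.872.

0.872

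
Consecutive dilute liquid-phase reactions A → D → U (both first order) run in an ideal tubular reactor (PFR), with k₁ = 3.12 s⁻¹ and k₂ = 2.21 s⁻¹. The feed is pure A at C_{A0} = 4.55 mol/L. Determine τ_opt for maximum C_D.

0.379 s

Setting dC_D/dτ = 0 gives τ_opt = ln(k₂/k₁)/(k₂−k₁).
= ln(2.21/3.12)/(2.21−3.12) = ln(0.7083)/-0.9100 = -0.3448/-0.9100 = 0.379 s.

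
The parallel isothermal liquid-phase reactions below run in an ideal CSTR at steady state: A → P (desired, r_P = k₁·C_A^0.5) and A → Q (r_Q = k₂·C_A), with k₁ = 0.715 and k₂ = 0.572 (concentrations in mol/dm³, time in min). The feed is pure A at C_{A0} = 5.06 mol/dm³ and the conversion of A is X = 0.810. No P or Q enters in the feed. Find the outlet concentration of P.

Exit C_A = C_{A0}(1−X) = 5.06×0.190 = 0.9614 mol/dm³.
In a CSTR the entire volume is at exit conditions, so r_P = 0.715×0.9614^0.5 = 0.7011 and r_Q = 0.572×0.9614 = 0.5499.
Fraction of consumed A going to P: r_P/(r_P+r_Q) = 0.5604.
C_P = 0.5604·C_{A0}·X = 0.5604×5.06×0.810 = 2.30 mol/dm³.

2.30 mol/dm³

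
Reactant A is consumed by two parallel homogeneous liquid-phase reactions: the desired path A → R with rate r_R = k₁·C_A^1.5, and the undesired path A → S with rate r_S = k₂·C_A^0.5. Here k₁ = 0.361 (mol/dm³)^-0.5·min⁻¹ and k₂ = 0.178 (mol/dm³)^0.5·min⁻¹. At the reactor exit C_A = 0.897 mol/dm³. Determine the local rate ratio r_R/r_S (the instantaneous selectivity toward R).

S_{R/S} = r_R/r_S = (k₁·C_A^1.5)/(k₂·C_A^0.5) = (k₁/k₂)·C_A.
= (0.361×0.8970^1.5) / (0.178×0.8970^0.5) = 0.3067/0.1686 = 1.82.
Since the desired path is higher order in A, keeping C_A high (PFR or concentrated feed) favours R.

1.82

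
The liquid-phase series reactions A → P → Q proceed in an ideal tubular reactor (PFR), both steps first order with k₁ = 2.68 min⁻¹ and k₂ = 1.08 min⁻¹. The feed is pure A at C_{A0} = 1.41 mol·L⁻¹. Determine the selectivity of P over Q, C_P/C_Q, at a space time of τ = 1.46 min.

0.468

Solving the coupled first-order balances gives C_P(τ) = [k₁/(k₂−k₁)]·C_{A0}·(e^(−k₁τ) − e^(−k₂τ)).
e^(−k₁τ) = e^(−2.68×1.46) = e^(−3.913) = 0.01998; e^(−k₂τ) = e^(−1.577) = 0.2066.
C_P = 2.68×1.41/(1.08−2.68) × (0.01998−0.2066) = (-2.362)×(-0.1867) = 0.4408 mol·L⁻¹.
C_A = C_{A0}e^(−k₁τ) = 0.02818 mol·L⁻¹, so C_Q = C_{A0}−C_A−C_P = 0.9410 mol·L⁻¹; C_P/C_Q = 0.468.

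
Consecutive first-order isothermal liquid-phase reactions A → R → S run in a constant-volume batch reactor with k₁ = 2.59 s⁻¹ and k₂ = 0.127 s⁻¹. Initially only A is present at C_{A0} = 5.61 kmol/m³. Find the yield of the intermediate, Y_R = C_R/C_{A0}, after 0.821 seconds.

0.822

The intermediate concentration in a first-order A→B→C sequence is C_R = k₁C_{A0}(e^(−k₁t) − e^(−k₂t))/(k₂−k₁).
e^(−k₁t) = e^(−2.59×0.821) = e^(−2.126) = 0.1193; e^(−k₂t) = e^(−0.1043) = 0.9010.
C_R = 2.59×5.61/(0.127−2.59) × (0.1193−0.9010) = (-5.899)×(-0.7817) = 4.612 kmol/m³.
Y_R = C_R/C_{A0} = 4.612/5.61 = 0.822.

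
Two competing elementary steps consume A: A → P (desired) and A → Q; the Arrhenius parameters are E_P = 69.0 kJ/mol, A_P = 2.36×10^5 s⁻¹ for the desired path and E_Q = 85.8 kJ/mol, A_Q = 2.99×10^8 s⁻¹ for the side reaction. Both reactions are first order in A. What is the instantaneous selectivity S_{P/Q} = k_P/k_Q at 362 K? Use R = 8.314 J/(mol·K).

k_P/k_Q = (A_P/A_Q)·exp[−(E_P−E_Q)/(RT)] = (A_P/A_Q)·exp[(E_Q−E_P)/(RT)].
(E_Q−E_P)/(RT) = (85.8−69.0)×10³/(8.314×362) = 16800/3010 = 5.582.
k_P/k_Q = (2.36×10^5/2.99×10^8)·exp(5.582) = 7.893×10^-4 × 265.6 = 0.210.
Since E_P < E_Q, lowering the temperature improves selectivity toward P.

0.210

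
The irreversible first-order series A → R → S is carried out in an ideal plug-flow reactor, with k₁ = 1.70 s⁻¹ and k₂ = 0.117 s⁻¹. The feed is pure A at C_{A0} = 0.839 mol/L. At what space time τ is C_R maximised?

1.69 s

Setting dC_R/dτ = 0 gives τ_opt = ln(k₂/k₁)/(k₂−k₁).
= ln(0.117/1.70)/(0.117−1.70) = ln(0.06882)/-1.583 = -2.676/-1.583 = 1.69 s.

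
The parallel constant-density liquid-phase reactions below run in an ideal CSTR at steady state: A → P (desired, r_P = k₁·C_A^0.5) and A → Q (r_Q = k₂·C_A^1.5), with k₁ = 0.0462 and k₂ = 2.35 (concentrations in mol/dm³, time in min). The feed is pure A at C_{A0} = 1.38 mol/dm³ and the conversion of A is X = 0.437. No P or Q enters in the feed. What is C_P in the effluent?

Exit C_A = C_{A0}(1−X) = 1.38×0.563 = 0.7769 mol/dm³.
Rates in a CSTR are evaluated at the outlet concentration: r_P = 0.0462×0.7769^0.5 = 0.04072, r_Q = 2.35×0.7769^1.5 = 1.609.
Fraction of consumed A going to P: r_P/(r_P+r_Q) = 0.02468.
C_P = 0.02468·C_{A0}·X = 0.02468×1.38×0.437 = 0.0149 mol/dm³.

0.0149 mol/dm³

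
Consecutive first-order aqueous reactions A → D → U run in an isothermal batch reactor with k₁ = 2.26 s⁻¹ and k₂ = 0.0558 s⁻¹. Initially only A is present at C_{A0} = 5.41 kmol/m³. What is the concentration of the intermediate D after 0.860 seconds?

4.49 kmol/m³

The intermediate concentration in a first-order A→B→C sequence is C_D = k₁C_{A0}(e^(−k₁t) − e^(−k₂t))/(k₂−k₁).
e^(−k₁t) = e^(−2.26×0.860) = e^(−1.944) = 0.1432; e^(−k₂t) = e^(−0.04799) = 0.9531.
C_D = 2.26×5.41/(0.0558−2.26) × (0.1432−0.9531) = (-5.547)×(-0.8100) = 4.493 kmol/m³.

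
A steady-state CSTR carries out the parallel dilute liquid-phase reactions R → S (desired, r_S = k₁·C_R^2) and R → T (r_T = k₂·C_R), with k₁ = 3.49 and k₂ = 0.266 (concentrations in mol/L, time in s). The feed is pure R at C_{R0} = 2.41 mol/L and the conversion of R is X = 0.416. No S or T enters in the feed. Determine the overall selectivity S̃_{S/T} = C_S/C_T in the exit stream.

Exit C_R = C_{R0}(1−X) = 2.41×0.584 = 1.407 mol/L.
In a CSTR the entire volume is at exit conditions, so r_S = 3.49×1.407^2 = 6.913 and r_T = 0.266×1.407 = 0.3744.
Overall selectivity = C_S/C_T = r_Sτ/(r_Tτ) = r_S/r_T = 18.5.

18.5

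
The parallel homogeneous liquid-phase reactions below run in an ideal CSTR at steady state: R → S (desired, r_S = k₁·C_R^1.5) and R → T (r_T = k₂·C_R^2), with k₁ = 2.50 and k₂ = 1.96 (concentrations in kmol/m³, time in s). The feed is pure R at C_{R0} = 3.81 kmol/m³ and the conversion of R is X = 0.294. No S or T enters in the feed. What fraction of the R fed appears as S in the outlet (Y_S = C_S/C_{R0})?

0.129

Exit C_R = C_{R0}(1−X) = 3.81×0.706 = 2.690 kmol/m³.
A CSTR operates uniformly at the exit composition, giving r_S = 11.03 and r_T = 14.18 (each k·C_R^n at C_R = 2.690).
Fraction of consumed R going to S: r_S/(r_S+r_T) = 0.4375.
C_S = 0.4375·C_{R0}·X = 0.4375×3.81×0.294 = 0.490 kmol/m³; Y_S = C_S/C_{R0} = 0.129.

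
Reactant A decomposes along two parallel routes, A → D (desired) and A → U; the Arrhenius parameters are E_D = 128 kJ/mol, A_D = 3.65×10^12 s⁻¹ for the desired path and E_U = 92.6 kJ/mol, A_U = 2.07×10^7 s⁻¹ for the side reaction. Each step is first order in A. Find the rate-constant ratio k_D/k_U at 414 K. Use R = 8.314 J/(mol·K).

6.02

k_D/k_U = (A_D/A_U)·exp[−(E_D−E_U)/(RT)] = (A_D/A_U)·exp[(E_U−E_D)/(RT)].
(E_U−E_D)/(RT) = (92.6−128)×10³/(8.314×414) = -35400/3442 = -10.28.
k_D/k_U = (3.65×10^12/2.07×10^7)·exp(-10.28) = 1.763×10^5 × 3.415×10^-5 = 6.02.
Since E_D > E_U, raising the temperature improves selectivity toward D.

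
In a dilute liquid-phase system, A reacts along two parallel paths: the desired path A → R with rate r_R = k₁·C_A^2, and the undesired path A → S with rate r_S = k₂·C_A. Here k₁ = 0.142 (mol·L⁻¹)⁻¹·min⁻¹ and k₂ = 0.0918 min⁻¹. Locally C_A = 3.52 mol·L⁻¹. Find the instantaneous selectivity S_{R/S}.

5.44

S_{R/S} = r_R/r_S = (k₁·C_A^2)/(k₂·C_A) = (k₁/k₂)·C_A.
= (0.142×3.520^2) / (0.0918×3.520) = 1.759/0.3231 = 5.44.
Since the desired path is higher order in A, keeping C_A high (PFR or concentrated feed) favours R.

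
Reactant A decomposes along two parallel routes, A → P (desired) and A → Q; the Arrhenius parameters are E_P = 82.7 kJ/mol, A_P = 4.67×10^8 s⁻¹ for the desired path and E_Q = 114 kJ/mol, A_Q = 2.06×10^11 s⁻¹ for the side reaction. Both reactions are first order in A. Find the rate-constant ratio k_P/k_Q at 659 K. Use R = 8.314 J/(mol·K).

k_P/k_Q = (A_P/A_Q)·exp[−(E_P−E_Q)/(RT)] = (A_P/A_Q)·exp[(E_Q−E_P)/(RT)].
(E_Q−E_P)/(RT) = (114−82.7)×10³/(8.314×659) = 31300/5479 = 5.713.
k_P/k_Q = (4.67×10^8/2.06×10^11)·exp(5.713) = 0.002267 × 302.7 = 0.686.
Since E_P < E_Q, lowering the temperature improves selectivity toward P.

0.686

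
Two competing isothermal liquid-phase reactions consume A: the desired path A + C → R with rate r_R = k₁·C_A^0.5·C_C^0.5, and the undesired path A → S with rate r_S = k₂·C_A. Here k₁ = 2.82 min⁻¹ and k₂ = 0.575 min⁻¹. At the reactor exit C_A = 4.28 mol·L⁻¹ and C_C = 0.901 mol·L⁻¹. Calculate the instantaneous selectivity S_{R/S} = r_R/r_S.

S_{R/S} = r_R/r_S = (k₁·C_A^0.5·C_C^0.5)/(k₂·C_A) = (k₁/k₂)·C_A^-0.5·C_C^0.5.
= (2.82×4.280^0.5×0.9010^0.5) / (0.575×4.280) = 5.538/2.461 = 2.25.

2.25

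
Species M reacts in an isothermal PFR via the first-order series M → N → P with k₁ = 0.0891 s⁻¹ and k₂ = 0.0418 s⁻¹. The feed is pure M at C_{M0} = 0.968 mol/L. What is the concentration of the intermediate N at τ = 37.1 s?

0.320 mol/L

For first-order series with pure M initially, C_N(τ) = k₁C_{M0}/(k₂−k₁)·(e^(−k₁τ) − e^(−k₂τ)).
e^(−k₁τ) = e^(−0.0891×37.1) = e^(−3.306) = 0.03668; e^(−k₂τ) = e^(−1.551) = 0.2121.
C_N = 0.0891×0.968/(0.0418−0.0891) × (0.03668−0.2121) = (-1.823)×(-0.1754) = 0.3198 mol/L.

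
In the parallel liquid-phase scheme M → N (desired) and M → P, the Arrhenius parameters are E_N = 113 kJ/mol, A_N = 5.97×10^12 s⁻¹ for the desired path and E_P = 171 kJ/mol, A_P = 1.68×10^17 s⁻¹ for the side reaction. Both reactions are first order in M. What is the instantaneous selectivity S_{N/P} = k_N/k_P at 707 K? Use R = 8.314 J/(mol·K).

k_N/k_P = (A_N/A_P)·exp[−(E_N−E_P)/(RT)] = (A_N/A_P)·exp[(E_P−E_N)/(RT)].
(E_P−E_N)/(RT) = (171−113)×10³/(8.314×707) = 58000/5878 = 9.867.
k_N/k_P = (5.97×10^12/1.68×10^17)·exp(9.867) = 3.554×10^-5 × 19289 = 0.685.
Since E_N < E_P, lowering the temperature improves selectivity toward N.

0.685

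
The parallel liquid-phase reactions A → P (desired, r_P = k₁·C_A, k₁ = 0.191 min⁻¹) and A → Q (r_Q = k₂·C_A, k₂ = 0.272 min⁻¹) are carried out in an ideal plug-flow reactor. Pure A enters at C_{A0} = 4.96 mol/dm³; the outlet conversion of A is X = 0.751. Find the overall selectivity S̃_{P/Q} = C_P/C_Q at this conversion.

0.702

C_A = C_{A0}(1−X) = 1.235 mol/dm³.
Both paths are first order in A, so the instantaneous fraction to P is constant: dC_P/d(−C_A) = k₁/(k₁+k₂) = 0.4125.
C_P = 0.4125·(C_{A0}−C_A) = 0.4125×3.725 = 1.54 mol/dm³.
C_Q = (C_{A0}−C_A)−C_P = 2.188 mol/dm³; S̃_{P/Q} = 1.537/2.188 = 0.702.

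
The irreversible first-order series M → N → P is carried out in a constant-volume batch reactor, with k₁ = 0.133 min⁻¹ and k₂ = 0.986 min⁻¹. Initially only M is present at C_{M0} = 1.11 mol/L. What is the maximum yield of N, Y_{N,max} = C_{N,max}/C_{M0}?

Evaluating C_N at t_opt = ln(k₂/k₁)/(k₂−k₁) gives C_{N,max}/C_{M0} = (k₁/k₂)^[k₂/(k₂−k₁)].
= (0.133/0.986)^(0.986/(0.986−0.133)) = (0.1349)^(1.156) = 0.09870.

0.0987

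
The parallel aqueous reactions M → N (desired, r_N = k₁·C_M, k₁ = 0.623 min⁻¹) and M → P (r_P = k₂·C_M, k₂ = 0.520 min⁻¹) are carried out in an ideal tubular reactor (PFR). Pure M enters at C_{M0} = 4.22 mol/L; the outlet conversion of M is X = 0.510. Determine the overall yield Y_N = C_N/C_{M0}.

C_M = C_{M0}(1−X) = 2.068 mol/L.
Both paths are first order in M, so the instantaneous fraction to N is constant: dC_N/d(−C_M) = k₁/(k₁+k₂) = 0.5451.
C_N = 0.5451·(C_{M0}−C_M) = 0.5451×2.152 = 1.17 mol/L.
Y_N = C_N/C_{M0} = 1.173/4.22 = 0.278.

0.278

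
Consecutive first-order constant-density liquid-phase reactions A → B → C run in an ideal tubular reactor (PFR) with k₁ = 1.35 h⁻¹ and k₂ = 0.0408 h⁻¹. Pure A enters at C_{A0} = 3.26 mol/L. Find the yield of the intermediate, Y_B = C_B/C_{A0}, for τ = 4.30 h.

Solving the coupled first-order balances gives C_B(τ) = [k₁/(k₂−k₁)]·C_{A0}·(e^(−k₁τ) − e^(−k₂τ)).
e^(−k₁τ) = e^(−1.35×4.30) = e^(−5.805) = 0.003012; e^(−k₂τ) = e^(−0.1754) = 0.8391.
C_B = 1.35×3.26/(0.0408−1.35) × (0.003012−0.8391) = (-3.362)×(-0.8361) = 2.811 mol/L.
Y_B = C_B/C_{A0} = 2.811/3.26 = 0.862.

0.862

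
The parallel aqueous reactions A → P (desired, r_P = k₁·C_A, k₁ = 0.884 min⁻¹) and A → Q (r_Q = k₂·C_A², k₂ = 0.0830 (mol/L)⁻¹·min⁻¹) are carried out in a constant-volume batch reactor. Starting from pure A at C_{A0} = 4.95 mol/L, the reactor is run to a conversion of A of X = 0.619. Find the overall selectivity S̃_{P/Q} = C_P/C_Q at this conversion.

C_A = C_{A0}(1−X) = 1.886 mol/L.
Along a PFR/batch, dC_P/dC_A = −r_P/(r_P+r_Q) = −k₁/(k₁+k₂·C_A).
Integrating from C_{A0} to C_A: C_P = (0.884/0.0830)·ln[(0.884+0.0830·4.95)/(0.884+0.0830·1.89)] = 10.65·ln(1.295/1.041) = 2.329 mol/L.
C_Q = (C_{A0}−C_A)−C_P = 0.7352 mol/L; S̃_{P/Q} = 2.329/0.7352 = 3.17.

3.17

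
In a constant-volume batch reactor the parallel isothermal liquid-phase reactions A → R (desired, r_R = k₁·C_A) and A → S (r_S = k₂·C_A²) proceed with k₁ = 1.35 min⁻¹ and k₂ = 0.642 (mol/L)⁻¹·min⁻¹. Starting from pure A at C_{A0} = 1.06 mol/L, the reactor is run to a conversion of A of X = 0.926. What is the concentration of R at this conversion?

0.781 mol/L

C_A = C_{A0}(1−X) = 0.07844 mol/L.
Along a PFR/batch, dC_R/dC_A = −r_R/(r_R+r_S) = −k₁/(k₁+k₂·C_A).
Integrating from C_{A0} to C_A: C_R = (1.35/0.642)·ln[(1.35+0.642·1.06)/(1.35+0.642·0.0784)] = 2.103·ln(2.031/1.400) = 0.7813 mol/L.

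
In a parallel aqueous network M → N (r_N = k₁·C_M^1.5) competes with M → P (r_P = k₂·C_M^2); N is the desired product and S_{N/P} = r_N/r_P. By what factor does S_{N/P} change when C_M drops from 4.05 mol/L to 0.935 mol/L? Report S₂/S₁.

S_{N/P} = (k₁/k₂)·C_M^-0.5, so S₂/S₁ = (C_{M,2}/C_{M,1})^-0.5.
= (0.935/4.05)^(-0.5) = (0.2309)^(-0.5) = 2.08.

2.08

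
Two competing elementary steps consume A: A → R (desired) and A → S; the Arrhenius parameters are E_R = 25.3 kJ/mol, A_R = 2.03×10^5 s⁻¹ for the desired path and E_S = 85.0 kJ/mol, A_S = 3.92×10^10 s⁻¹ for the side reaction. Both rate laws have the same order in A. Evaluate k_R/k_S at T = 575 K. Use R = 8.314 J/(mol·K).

Since both paths have the same order in A, the concentration cancels and S_{R/S} = k_R/k_S = (A_R/A_S)·exp[(E_S−E_R)/(RT)].
(E_S−E_R)/(RT) = (85.0−25.3)×10³/(8.314×575) = 59700/4781 = 12.49.
k_R/k_S = (2.03×10^5/3.92×10^10)·exp(12.49) = 5.179×10^-6 × 2.652×10^5 = 1.37.

1.37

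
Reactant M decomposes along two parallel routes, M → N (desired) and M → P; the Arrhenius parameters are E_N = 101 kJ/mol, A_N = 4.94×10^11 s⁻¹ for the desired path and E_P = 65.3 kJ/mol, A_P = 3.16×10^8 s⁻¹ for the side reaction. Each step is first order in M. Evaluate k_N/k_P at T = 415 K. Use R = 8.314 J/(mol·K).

0.0502

Since both paths have the same order in M, the concentration cancels and S_{N/P} = k_N/k_P = (A_N/A_P)·exp[(E_P−E_N)/(RT)].
(E_P−E_N)/(RT) = (65.3−101)×10³/(8.314×415) = -35700/3450 = -10.35.
k_N/k_P = (4.94×10^11/3.16×10^8)·exp(-10.35) = 1563 × 3.209×10^-5 = 0.0502.
Since E_N > E_P, raising the temperature improves selectivity toward N.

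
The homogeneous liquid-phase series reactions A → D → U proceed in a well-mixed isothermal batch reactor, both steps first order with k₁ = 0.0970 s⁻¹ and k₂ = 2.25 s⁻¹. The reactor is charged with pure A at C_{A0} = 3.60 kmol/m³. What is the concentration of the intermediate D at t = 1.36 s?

For first-order series with pure A initially, C_D(t) = k₁C_{A0}/(k₂−k₁)·(e^(−k₁t) − e^(−k₂t)).
e^(−k₁t) = e^(−0.0970×1.36) = e^(−0.1319) = 0.8764; e^(−k₂t) = e^(−3.060) = 0.04689.
C_D = 0.0970×3.60/(2.25−0.0970) × (0.8764−0.04689) = 0.1622×0.8295 = 0.1345 kmol/m³.

0.135 kmol/m³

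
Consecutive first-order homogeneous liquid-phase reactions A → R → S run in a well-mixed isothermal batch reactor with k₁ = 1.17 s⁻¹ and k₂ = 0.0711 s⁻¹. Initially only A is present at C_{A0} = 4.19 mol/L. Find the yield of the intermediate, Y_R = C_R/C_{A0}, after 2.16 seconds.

The intermediate concentration in a first-order A→B→C sequence is C_R = k₁C_{A0}(e^(−k₁t) − e^(−k₂t))/(k₂−k₁).
e^(−k₁t) = e^(−1.17×2.16) = e^(−2.527) = 0.07988; e^(−k₂t) = e^(−0.1536) = 0.8576.
C_R = 1.17×4.19/(0.0711−1.17) × (0.07988−0.8576) = (-4.461)×(-0.7778) = 3.470 mol/L.
Y_R = C_R/C_{A0} = 3.470/4.19 = 0.828.

0.828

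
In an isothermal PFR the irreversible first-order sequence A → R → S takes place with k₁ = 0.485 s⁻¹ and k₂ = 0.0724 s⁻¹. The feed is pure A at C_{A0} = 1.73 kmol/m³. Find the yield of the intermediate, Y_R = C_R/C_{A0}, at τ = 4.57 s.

For first-order series with pure A initially, C_R(τ) = k₁C_{A0}/(k₂−k₁)·(e^(−k₁τ) − e^(−k₂τ)).
e^(−k₁τ) = e^(−0.485×4.57) = e^(−2.216) = 0.1090; e^(−k₂τ) = e^(−0.3309) = 0.7183.
C_R = 0.485×1.73/(0.0724−0.485) × (0.1090−0.7183) = (-2.034)×(-0.6093) = 1.239 kmol/m³.
Y_R = C_R/C_{A0} = 1.239/1.73 = 0.716.

0.716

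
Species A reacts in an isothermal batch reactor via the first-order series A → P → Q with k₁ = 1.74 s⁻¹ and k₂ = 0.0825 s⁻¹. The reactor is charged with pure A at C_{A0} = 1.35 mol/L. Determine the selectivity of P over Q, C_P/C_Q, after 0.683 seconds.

For first-order series with pure A initially, C_P(t) = k₁C_{A0}/(k₂−k₁)·(e^(−k₁t) − e^(−k₂t)).
e^(−k₁t) = e^(−1.74×0.683) = e^(−1.188) = 0.3047; e^(−k₂t) = e^(−0.05635) = 0.9452.
C_P = 1.74×1.35/(0.0825−1.74) × (0.3047−0.9452) = (-1.417)×(-0.6405) = 0.9077 mol/L.
C_A = C_{A0}e^(−k₁t) = 0.4113 mol/L, so C_Q = C_{A0}−C_A−C_P = 0.03093 mol/L; C_P/C_Q = 29.4.

29.4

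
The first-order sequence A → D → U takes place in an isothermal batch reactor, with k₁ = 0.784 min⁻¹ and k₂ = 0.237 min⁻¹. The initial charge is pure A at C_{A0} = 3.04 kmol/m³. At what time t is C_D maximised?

Setting dC_D/dt = 0 gives t_opt = ln(k₂/k₁)/(k₂−k₁).
= ln(0.237/0.784)/(0.237−0.784) = ln(0.3023)/-0.5470 = -1.196/-0.5470 = 2.19 min.

2.19 min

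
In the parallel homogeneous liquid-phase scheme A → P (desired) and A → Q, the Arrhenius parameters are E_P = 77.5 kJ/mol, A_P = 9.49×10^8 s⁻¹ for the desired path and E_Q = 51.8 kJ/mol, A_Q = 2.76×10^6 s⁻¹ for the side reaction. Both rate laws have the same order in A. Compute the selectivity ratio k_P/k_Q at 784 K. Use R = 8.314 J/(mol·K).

With equal orders, S_{P/Q} = k_P/k_Q = (A_P/A_Q)·exp[(E_Q−E_P)/(RT)].
(E_Q−E_P)/(RT) = (51.8−77.5)×10³/(8.314×784) = -25700/6518 = -3.943.
k_P/k_Q = (9.49×10^8/2.76×10^6)·exp(-3.943) = 343.8 × 0.01939 = 6.67.

6.67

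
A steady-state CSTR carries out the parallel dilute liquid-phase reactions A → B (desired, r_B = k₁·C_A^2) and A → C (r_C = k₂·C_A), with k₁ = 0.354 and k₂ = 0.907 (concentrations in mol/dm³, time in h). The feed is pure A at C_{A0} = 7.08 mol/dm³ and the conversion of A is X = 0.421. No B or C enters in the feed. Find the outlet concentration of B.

Exit C_A = C_{A0}(1−X) = 7.08×0.579 = 4.099 mol/dm³.
A CSTR operates uniformly at the exit composition, giving r_B = 5.949 and r_C = 3.718 (each k·C_A^n at C_A = 4.099).
Fraction of consumed A going to B: r_B/(r_B+r_C) = 0.6154.
C_B = 0.6154·C_{A0}·X = 0.6154×7.08×0.421 = 1.83 mol/dm³.

1.83 mol/dm³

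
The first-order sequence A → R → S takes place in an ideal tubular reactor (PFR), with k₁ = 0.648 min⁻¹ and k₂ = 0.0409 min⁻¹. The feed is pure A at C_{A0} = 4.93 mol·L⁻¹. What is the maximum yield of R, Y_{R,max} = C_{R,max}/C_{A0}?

0.830

At the optimum, C_{R,max}/C_{A0} = (k₁/k₂)^[k₂/(k₂−k₁)].
= (0.648/0.0409)^(0.0409/(0.0409−0.648)) = (15.84)^(-0.06737) = 0.8302.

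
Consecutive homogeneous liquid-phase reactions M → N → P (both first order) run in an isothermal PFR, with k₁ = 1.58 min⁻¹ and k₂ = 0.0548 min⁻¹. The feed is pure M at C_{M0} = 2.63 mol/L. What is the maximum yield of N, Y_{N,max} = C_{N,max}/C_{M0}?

0.886

Evaluating C_N at τ_opt = ln(k₂/k₁)/(k₂−k₁) gives C_{N,max}/C_{M0} = (k₁/k₂)^[k₂/(k₂−k₁)].
= (1.58/0.0548)^(0.0548/(0.0548−1.58)) = (28.83)^(-0.03593) = 0.8862.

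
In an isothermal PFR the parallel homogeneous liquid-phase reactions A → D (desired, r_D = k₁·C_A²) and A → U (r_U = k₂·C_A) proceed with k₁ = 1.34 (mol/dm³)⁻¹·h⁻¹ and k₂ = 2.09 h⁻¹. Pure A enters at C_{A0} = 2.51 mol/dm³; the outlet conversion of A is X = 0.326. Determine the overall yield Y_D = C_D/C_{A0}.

C_A = C_{A0}(1−X) = 1.692 mol/dm³.
Along a PFR/batch, dC_U/dC_A = −r_U/(r_D+r_U) = −k₂/(k₂+k₁·C_A).
Integrating from C_{A0} to C_A: C_U = (2.09/1.34)·ln[(2.09+1.34·2.51)/(2.09+1.34·1.69)] = 1.560·ln(5.453/4.357) = 0.3501 mol/dm³.
Then C_D = (C_{A0}−C_A) − C_U = 0.8183 − 0.3501 = 0.4682 mol/dm³.
Y_D = C_D/C_{A0} = 0.4682/2.51 = 0.187.

0.187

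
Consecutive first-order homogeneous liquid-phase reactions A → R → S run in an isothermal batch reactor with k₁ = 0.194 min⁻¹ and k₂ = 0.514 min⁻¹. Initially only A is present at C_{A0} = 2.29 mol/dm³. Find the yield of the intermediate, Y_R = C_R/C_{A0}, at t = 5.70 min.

Solving the coupled first-order balances gives C_R(t) = [k₁/(k₂−k₁)]·C_{A0}·(e^(−k₁t) − e^(−k₂t)).
e^(−k₁t) = e^(−0.194×5.70) = e^(−1.106) = 0.3309; e^(−k₂t) = e^(−2.930) = 0.05341.
C_R = 0.194×2.29/(0.514−0.194) × (0.3309−0.05341) = 1.388×0.2775 = 0.3853 mol/dm³.
Y_R = C_R/C_{A0} = 0.3853/2.29 = 0.168.

0.168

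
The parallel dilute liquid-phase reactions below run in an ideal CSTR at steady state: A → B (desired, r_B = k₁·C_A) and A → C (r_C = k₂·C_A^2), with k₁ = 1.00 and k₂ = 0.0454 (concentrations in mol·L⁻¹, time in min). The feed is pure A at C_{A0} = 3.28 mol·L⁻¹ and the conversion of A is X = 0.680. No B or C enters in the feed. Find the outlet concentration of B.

2.13 mol·L⁻¹

Exit C_A = C_{A0}(1−X) = 3.28×0.320 = 1.050 mol·L⁻¹.
Rates in a CSTR are evaluated at the outlet concentration: r_B = 1.00×1.050 = 1.050, r_C = 0.0454×1.050^2 = 0.05002.
Fraction of consumed A going to B: r_B/(r_B+r_C) = 0.9545.
C_B = 0.9545·C_{A0}·X = 0.9545×3.28×0.680 = 2.13 mol·L⁻¹.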